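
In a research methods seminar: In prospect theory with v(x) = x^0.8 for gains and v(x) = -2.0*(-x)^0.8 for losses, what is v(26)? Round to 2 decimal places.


Since x = 26 >= 0, use v(x) = x^0.8
26^0.8 = 13.5512
v(26) = 13.55


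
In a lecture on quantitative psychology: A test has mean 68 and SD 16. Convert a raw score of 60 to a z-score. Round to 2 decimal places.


z = (X - mu) / sigma
= (60 - 68) / 16
= -8 / 16
= -0.50


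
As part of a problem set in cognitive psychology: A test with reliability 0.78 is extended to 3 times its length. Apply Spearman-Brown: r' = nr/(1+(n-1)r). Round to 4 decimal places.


r_new = n*r / (1 + (n-1)*r)
Numerator = 3 * 0.78 = 2.34
Denominator = 1 + 2 * 0.78 = 2.56
r_new = 2.34 / 2.56
= 0.9141


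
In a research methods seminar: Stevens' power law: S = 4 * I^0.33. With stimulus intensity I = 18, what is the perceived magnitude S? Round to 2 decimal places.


S = 4 * 18^0.33
18^0.33 = 2.5956
S = 4 * 2.5956
= 10.38


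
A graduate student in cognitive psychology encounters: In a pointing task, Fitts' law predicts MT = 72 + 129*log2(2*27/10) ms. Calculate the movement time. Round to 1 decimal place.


MT = 72 + 129 * log2(2*27/10)
2D/W = 5.4
log2(5.4) = 2.433
MT = 72 + 129 * 2.433
= 385.9 ms


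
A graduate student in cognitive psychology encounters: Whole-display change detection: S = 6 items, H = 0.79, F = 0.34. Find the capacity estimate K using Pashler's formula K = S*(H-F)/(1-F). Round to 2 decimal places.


K = S * (H - F) / (1 - F)
H - F = 0.45
1 - F = 0.66
K = 6 * 0.45 / 0.66
= 4.09


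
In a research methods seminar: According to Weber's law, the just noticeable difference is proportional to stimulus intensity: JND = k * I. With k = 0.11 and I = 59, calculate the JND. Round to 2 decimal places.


JND = k * I
JND = 0.11 * 59
= 6.49


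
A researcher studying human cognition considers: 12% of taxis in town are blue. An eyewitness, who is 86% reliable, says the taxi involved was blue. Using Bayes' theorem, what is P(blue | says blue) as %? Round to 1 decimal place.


P(blue | says blue) = P(says blue | blue)*P(blue) / [P(says blue | blue)*P(blue) + P(says blue | not blue)*P(not blue)]
Numerator = 0.86 * 0.12 = 0.1032
False identification = 0.14 * 0.88 = 0.1232
P = 0.1032 / (0.1032 + 0.1232)
= 0.1032 / 0.2264
As percentage = 45.6


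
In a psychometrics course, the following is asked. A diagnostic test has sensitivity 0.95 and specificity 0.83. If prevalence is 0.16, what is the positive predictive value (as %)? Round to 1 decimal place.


PPV = (sens * prev) / (sens * prev + (1-spec) * (1-prev))
Numerator = 0.95 * 0.16 = 0.152
P(positive and no disease) = (1 - spec) * (1 - prev) = (1 - 0.83) * (1 - 0.16) = 0.1428
Denominator = 0.152 + 0.1428 = 0.2948
PPV = 0.152 / 0.2948 = 0.515604
As percentage = 51.6


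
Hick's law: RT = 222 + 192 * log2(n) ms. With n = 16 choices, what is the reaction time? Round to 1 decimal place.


RT = 222 + 192 * log2(16)
log2(16) = 4.0
RT = 222 + 192 * 4.0
= 222 + 768.0
= 990.0 ms


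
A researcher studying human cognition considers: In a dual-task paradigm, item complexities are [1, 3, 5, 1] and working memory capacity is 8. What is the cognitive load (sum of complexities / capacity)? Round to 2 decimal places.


Total complexity = 1 + 3 + 5 + 1 = 10
Load = total / capacity = 10 / 8
= 1.25


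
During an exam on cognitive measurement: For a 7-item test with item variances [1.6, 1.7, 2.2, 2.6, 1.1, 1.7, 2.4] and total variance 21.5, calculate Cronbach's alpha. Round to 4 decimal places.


alpha = (k/(k-1)) * (1 - sum(s_i^2)/s_total^2)
sum(item variances) = 13.3
k/(k-1) = 7/6 = 1.166667
1 - 13.3/21.5 = 1 - 0.618605 = 0.381395
alpha = 1.166667 * 0.381395
= 0.4450


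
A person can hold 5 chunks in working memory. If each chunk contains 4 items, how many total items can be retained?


Total items = chunks * items_per_chunk
= 5 * 4
= 20


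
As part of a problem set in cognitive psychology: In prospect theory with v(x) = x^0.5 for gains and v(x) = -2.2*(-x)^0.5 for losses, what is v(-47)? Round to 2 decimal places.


Since x = -47 < 0, use v(x) = -lambda*(-x)^alpha
(-x) = 47
47^0.5 = 6.8557
v(-47) = -2.2 * 6.8557
= -15.08


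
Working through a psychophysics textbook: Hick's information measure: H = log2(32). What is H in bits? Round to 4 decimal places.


H = log2(n)
H = log2(32)
= 5.0000


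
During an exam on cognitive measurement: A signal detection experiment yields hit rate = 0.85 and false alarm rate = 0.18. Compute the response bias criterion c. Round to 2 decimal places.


c = -0.5 * (z(HR) + z(FAR))
z(0.85) = 1.0364
z(0.18) = -0.9154
c = -0.5 * (1.0364 + -0.9154)
= -0.5 * 0.121
= -0.06


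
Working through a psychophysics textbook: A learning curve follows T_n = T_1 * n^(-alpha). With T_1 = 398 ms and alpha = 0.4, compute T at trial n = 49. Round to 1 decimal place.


T_n = 398 * 49^(-0.4)
49^(-0.4) = 0.210825
T_n = 398 * 0.210825
= 83.9 ms


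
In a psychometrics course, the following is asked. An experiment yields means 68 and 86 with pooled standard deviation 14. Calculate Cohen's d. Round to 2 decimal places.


Cohen's d = (M1 - M2) / S_pooled
= (68 - 86) / 14
= -18 / 14
= -1.29


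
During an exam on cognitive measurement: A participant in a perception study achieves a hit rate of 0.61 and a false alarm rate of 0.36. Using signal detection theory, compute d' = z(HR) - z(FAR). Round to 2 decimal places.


d' = z(HR) - z(FAR)
z(0.61) = 0.2793
z(0.36) = -0.3585
d' = 0.2793 - -0.3585
= 0.64


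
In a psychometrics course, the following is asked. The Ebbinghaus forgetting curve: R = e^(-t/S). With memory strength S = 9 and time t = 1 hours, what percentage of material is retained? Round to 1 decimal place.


R = e^(-t/S)
-t/S = -1/9 = -0.111111
R = e^(-0.111111) = 0.894839
Percentage = 0.894839 * 100
= 89.5


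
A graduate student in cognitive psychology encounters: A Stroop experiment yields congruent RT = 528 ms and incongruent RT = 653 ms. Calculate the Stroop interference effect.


Stroop effect = RT(incongruent) - RT(congruent)
= 653 - 528
= 125 ms


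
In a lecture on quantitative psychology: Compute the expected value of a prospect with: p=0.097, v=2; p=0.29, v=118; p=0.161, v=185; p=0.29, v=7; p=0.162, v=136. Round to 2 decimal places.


EU = sum(p_i * v_i)
0.097 * 2 = 0.194
0.29 * 118 = 34.22
0.161 * 185 = 29.785
0.29 * 7 = 2.03
0.162 * 136 = 22.032
EU = 0.194 + 34.22 + 29.785 + 2.03 + 22.032
= 88.26


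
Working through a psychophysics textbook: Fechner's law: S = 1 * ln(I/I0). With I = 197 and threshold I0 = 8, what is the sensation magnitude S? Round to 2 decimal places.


S = 1 * ln(197/8)
I/I0 = 24.625
ln(24.625) = 3.2038
S = 1 * 3.2038
= 3.20


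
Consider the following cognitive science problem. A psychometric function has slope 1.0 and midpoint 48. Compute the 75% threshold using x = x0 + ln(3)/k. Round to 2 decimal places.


At P = 0.75: 0.75 = 1/(1 + e^(-k*(x-x0)))
Solving: e^(-k*(x-x0)) = 1/3
x = x0 + ln(3)/k
ln(3) = 1.0986
x = 48 + 1.0986/1.0
= 48 + 1.0986
= 49.10


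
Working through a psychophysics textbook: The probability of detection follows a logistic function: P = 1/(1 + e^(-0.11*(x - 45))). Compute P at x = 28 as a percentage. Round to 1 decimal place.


P(x) = 1/(1 + e^(-0.11*(28 - 45)))
Exponent = -0.11 * -17 = 1.87
e^(1.87) = 6.488296
P = 1/(1 + 6.488296) = 0.133542
Percentage = 13.4


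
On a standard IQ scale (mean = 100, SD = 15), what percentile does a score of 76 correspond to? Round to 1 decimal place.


z = (IQ - mean) / SD
z = (76 - 100) / 15 = -1.6
Percentile = Phi(-1.6) * 100
Phi(-1.6) = 0.054799
= 5.5


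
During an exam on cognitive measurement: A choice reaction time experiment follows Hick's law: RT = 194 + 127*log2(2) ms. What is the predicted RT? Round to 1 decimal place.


RT = 194 + 127 * log2(2)
log2(2) = 1.0
RT = 194 + 127 * 1.0
= 194 + 127.0
= 321.0 ms


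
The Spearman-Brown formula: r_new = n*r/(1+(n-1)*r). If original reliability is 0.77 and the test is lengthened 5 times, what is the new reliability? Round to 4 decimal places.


r_new = n*r / (1 + (n-1)*r)
Numerator = 5 * 0.77 = 3.85
Denominator = 1 + 4 * 0.77 = 4.08
r_new = 3.85 / 4.08
= 0.9436


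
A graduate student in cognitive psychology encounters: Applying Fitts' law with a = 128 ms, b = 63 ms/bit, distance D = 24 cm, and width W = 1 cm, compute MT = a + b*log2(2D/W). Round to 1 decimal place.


MT = 128 + 63 * log2(2*24/1)
2D/W = 48.0
log2(48.0) = 5.585
MT = 128 + 63 * 5.585
= 479.9 ms


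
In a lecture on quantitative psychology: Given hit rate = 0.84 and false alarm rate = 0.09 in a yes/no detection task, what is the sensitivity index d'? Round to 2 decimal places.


d' = z(HR) - z(FAR)
z(0.84) = 0.9945
z(0.09) = -1.3408
d' = 0.9945 - -1.3408
= 2.34


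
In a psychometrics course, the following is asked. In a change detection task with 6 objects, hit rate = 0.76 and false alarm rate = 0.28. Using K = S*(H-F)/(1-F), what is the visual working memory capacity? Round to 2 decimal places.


K = S * (H - F) / (1 - F)
H - F = 0.48
1 - F = 0.72
K = 6 * 0.48 / 0.72
= 4.00


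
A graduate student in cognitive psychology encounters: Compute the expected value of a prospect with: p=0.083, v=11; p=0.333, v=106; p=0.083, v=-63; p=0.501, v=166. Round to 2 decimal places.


EU = sum(p_i * v_i)
0.083 * 11 = 0.913
0.333 * 106 = 35.298
0.083 * -63 = -5.229
0.501 * 166 = 83.166
EU = 0.913 + 35.298 + -5.229 + 83.166
= 114.15


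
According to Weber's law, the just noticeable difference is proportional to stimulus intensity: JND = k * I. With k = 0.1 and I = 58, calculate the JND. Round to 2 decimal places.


JND = k * I
JND = 0.1 * 58
= 5.80


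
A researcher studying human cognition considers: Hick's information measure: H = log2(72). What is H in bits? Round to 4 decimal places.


H = log2(n)
H = log2(72)
= 6.1699


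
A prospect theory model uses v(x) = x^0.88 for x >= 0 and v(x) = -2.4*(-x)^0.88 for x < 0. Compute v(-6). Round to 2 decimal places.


Since x = -6 < 0, use v(x) = -lambda*(-x)^alpha
(-x) = 6
6^0.88 = 4.8392
v(-6) = -2.4 * 4.8392
= -11.61


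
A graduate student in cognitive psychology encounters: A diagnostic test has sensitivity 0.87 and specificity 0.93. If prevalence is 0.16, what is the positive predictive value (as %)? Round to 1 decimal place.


PPV = (sens * prev) / (sens * prev + (1-spec) * (1-prev))
Numerator = 0.87 * 0.16 = 0.1392
P(positive and no disease) = (1 - spec) * (1 - prev) = (1 - 0.93) * (1 - 0.16) = 0.0588
Denominator = 0.1392 + 0.0588 = 0.198
PPV = 0.1392 / 0.198 = 0.70303
As percentage = 70.3


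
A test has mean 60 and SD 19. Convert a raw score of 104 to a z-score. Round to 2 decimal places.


z = (X - mu) / sigma
= (104 - 60) / 19
= 44 / 19
= 2.32


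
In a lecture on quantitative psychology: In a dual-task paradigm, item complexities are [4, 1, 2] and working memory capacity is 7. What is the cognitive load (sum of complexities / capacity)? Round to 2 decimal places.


Total complexity = 4 + 1 + 2 = 7
Load = total / capacity = 7 / 7
= 1.00


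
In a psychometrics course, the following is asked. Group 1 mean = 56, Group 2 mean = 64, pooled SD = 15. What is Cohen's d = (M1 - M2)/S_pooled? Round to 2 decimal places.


Cohen's d = (M1 - M2) / S_pooled
= (56 - 64) / 15
= -8 / 15
= -0.53


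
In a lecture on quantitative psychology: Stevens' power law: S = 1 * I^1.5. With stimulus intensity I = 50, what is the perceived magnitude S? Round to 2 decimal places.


S = 1 * 50^1.5
50^1.5 = 353.5534
S = 1 * 353.5534
= 353.55


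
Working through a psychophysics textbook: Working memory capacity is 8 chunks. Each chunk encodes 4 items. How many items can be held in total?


Total items = chunks * items_per_chunk
= 8 * 4
= 32


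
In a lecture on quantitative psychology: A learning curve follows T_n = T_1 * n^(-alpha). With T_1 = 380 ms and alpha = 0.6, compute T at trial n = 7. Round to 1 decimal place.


T_n = 380 * 7^(-0.6)
7^(-0.6) = 0.311129
T_n = 380 * 0.311129
= 118.2 ms


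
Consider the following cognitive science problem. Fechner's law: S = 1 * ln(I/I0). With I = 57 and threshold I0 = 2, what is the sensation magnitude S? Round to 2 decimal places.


S = 1 * ln(57/2)
I/I0 = 28.5
ln(28.5) = 3.3499
S = 1 * 3.3499
= 3.35


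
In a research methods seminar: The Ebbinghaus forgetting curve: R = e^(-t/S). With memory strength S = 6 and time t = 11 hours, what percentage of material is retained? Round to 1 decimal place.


R = e^(-t/S)
-t/S = -11/6 = -1.833333
R = e^(-1.833333) = 0.15988
Percentage = 0.15988 * 100
= 16.0


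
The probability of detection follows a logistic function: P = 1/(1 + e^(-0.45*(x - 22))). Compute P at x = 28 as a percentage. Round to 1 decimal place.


P(x) = 1/(1 + e^(-0.45*(28 - 22)))
Exponent = -0.45 * 6 = -2.7
e^(-2.7) = 0.067206
P = 1/(1 + 0.067206) = 0.937026
Percentage = 93.7


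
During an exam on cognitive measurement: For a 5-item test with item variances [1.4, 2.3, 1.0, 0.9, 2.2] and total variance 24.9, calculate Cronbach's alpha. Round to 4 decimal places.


alpha = (k/(k-1)) * (1 - sum(s_i^2)/s_total^2)
sum(item variances) = 7.8
k/(k-1) = 5/4 = 1.25
1 - 7.8/24.9 = 1 - 0.313253 = 0.686747
alpha = 1.25 * 0.686747
= 0.8584


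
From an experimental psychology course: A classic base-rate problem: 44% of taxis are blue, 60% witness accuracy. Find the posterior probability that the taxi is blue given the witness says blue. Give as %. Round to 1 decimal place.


P(blue | says blue) = P(says blue | blue)*P(blue) / [P(says blue | blue)*P(blue) + P(says blue | not blue)*P(not blue)]
Numerator = 0.6 * 0.44 = 0.264
False identification = 0.4 * 0.56 = 0.224
P = 0.264 / (0.264 + 0.224)
= 0.264 / 0.488
As percentage = 54.1


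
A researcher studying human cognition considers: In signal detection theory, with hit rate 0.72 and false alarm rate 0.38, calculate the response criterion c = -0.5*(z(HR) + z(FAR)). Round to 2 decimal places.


c = -0.5 * (z(HR) + z(FAR))
z(0.72) = 0.5828
z(0.38) = -0.3055
c = -0.5 * (0.5828 + -0.3055)
= -0.5 * 0.2773
= -0.14


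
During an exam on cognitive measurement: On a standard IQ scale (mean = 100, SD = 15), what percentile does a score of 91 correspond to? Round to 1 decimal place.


z = (IQ - mean) / SD
z = (91 - 100) / 15 = -0.6
Percentile = Phi(-0.6) * 100
Phi(-0.6) = 0.274253
= 27.4


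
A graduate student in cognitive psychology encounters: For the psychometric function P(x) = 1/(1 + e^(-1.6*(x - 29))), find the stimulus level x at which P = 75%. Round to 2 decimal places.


At P = 0.75: 0.75 = 1/(1 + e^(-k*(x-x0)))
Solving: e^(-k*(x-x0)) = 1/3
x = x0 + ln(3)/k
ln(3) = 1.0986
x = 29 + 1.0986/1.6
= 29 + 0.6866
= 29.69


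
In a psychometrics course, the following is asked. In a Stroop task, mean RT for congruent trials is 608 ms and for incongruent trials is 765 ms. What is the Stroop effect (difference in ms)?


Stroop effect = RT(incongruent) - RT(congruent)
= 765 - 608
= 157 ms


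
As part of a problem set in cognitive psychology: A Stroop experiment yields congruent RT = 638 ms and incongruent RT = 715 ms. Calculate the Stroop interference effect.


Stroop effect = RT(incongruent) - RT(congruent)
= 715 - 638
= 77 ms


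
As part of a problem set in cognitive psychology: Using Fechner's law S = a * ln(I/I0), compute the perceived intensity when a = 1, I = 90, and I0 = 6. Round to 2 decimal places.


S = 1 * ln(90/6)
I/I0 = 15.0
ln(15.0) = 2.7081
S = 1 * 2.7081
= 2.71


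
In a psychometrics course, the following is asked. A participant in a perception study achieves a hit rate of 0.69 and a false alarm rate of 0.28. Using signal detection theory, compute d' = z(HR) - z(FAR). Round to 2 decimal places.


d' = z(HR) - z(FAR)
z(0.69) = 0.4959
z(0.28) = -0.5828
d' = 0.4959 - -0.5828
= 1.08


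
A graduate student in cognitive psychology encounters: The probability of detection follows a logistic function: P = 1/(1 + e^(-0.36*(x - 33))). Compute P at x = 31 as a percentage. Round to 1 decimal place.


P(x) = 1/(1 + e^(-0.36*(31 - 33)))
Exponent = -0.36 * -2 = 0.72
e^(0.72) = 2.054433
P = 1/(1 + 2.054433) = 0.327393
Percentage = 32.7


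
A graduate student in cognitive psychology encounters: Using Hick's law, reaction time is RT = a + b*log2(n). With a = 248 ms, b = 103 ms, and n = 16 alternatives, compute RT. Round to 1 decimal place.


RT = 248 + 103 * log2(16)
log2(16) = 4.0
RT = 248 + 103 * 4.0
= 248 + 412.0
= 660.0 ms


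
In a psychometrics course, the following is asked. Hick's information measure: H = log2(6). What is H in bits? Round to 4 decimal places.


H = log2(n)
H = log2(6)
= 2.5850


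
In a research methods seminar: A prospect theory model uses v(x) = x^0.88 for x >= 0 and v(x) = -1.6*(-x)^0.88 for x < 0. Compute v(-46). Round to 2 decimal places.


Since x = -46 < 0, use v(x) = -lambda*(-x)^alpha
(-x) = 46
46^0.88 = 29.0554
v(-46) = -1.6 * 29.0554
= -46.49


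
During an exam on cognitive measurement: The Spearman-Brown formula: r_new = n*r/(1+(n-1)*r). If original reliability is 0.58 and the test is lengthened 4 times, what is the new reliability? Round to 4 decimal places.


r_new = n*r / (1 + (n-1)*r)
Numerator = 4 * 0.58 = 2.32
Denominator = 1 + 3 * 0.58 = 2.74
r_new = 2.32 / 2.74
= 0.8467


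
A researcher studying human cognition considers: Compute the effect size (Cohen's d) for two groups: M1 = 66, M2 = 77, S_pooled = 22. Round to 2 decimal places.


Cohen's d = (M1 - M2) / S_pooled
= (66 - 77) / 22
= -11 / 22
= -0.50


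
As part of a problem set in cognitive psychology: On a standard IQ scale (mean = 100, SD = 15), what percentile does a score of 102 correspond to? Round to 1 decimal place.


z = (IQ - mean) / SD
z = (102 - 100) / 15 = 0.1333
Percentile = Phi(0.1333) * 100
Phi(0.1333) = 0.553022
= 55.3


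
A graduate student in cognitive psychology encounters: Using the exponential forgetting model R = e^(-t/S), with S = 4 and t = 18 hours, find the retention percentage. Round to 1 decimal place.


R = e^(-t/S)
-t/S = -18/4 = -4.5
R = e^(-4.5) = 0.011109
Percentage = 0.011109 * 100
= 1.1


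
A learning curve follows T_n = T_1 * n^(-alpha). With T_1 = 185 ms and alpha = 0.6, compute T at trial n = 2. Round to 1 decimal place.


T_n = 185 * 2^(-0.6)
2^(-0.6) = 0.659754
T_n = 185 * 0.659754
= 122.1 ms


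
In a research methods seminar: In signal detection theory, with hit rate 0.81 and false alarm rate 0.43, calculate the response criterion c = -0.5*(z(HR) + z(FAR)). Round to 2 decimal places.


c = -0.5 * (z(HR) + z(FAR))
z(0.81) = 0.8779
z(0.43) = -0.1764
c = -0.5 * (0.8779 + -0.1764)
= -0.5 * 0.7015
= -0.35


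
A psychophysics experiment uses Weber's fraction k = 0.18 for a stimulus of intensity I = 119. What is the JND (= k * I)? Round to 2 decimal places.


JND = k * I
JND = 0.18 * 119
= 21.42


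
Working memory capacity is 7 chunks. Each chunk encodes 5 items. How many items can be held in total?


Total items = chunks * items_per_chunk
= 7 * 5
= 35


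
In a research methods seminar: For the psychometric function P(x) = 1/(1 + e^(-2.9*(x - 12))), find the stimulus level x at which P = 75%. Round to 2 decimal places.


At P = 0.75: 0.75 = 1/(1 + e^(-k*(x-x0)))
Solving: e^(-k*(x-x0)) = 1/3
x = x0 + ln(3)/k
ln(3) = 1.0986
x = 12 + 1.0986/2.9
= 12 + 0.3788
= 12.38


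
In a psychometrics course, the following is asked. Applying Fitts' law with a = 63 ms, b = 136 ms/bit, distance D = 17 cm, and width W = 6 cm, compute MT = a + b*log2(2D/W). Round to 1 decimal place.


MT = 63 + 136 * log2(2*17/6)
2D/W = 5.666667
log2(5.666667) = 2.5025
MT = 63 + 136 * 2.5025
= 403.3 ms


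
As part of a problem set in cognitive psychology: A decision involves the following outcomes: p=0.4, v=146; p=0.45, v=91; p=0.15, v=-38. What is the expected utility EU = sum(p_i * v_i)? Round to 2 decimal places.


EU = sum(p_i * v_i)
0.4 * 146 = 58.4
0.45 * 91 = 40.95
0.15 * -38 = -5.7
EU = 58.4 + 40.95 + -5.7
= 93.65


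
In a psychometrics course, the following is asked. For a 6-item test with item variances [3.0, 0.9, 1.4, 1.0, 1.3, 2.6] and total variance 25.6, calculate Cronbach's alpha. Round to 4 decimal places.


alpha = (k/(k-1)) * (1 - sum(s_i^2)/s_total^2)
sum(item variances) = 10.2
k/(k-1) = 6/5 = 1.2
1 - 10.2/25.6 = 1 - 0.398437 = 0.601563
alpha = 1.2 * 0.601563
= 0.7219


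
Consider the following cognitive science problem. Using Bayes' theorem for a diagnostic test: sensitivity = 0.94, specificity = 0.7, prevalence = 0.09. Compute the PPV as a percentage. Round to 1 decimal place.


PPV = (sens * prev) / (sens * prev + (1-spec) * (1-prev))
Numerator = 0.94 * 0.09 = 0.0846
P(positive and no disease) = (1 - spec) * (1 - prev) = (1 - 0.7) * (1 - 0.09) = 0.273
Denominator = 0.0846 + 0.273 = 0.3576
PPV = 0.0846 / 0.3576 = 0.236577
As percentage = 23.7


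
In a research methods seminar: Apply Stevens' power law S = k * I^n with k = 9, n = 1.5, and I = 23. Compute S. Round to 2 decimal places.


S = 9 * 23^1.5
23^1.5 = 110.3041
S = 9 * 110.3041
= 992.74


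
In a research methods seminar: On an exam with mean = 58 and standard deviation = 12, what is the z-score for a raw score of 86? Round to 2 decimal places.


z = (X - mu) / sigma
= (86 - 58) / 12
= 28 / 12
= 2.33


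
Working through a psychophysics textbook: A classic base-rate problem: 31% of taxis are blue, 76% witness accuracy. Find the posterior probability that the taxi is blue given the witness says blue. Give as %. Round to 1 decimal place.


P(blue | says blue) = P(says blue | blue)*P(blue) / [P(says blue | blue)*P(blue) + P(says blue | not blue)*P(not blue)]
Numerator = 0.76 * 0.31 = 0.2356
False identification = 0.24 * 0.69 = 0.1656
P = 0.2356 / (0.2356 + 0.1656)
= 0.2356 / 0.4012
As percentage = 58.7


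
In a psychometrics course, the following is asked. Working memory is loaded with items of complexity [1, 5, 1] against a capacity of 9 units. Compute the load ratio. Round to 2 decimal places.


Total complexity = 1 + 5 + 1 = 7
Load = total / capacity = 7 / 9
= 0.78


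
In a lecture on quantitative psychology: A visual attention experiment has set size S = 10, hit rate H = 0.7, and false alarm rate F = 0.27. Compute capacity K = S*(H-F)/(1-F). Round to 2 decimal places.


K = S * (H - F) / (1 - F)
H - F = 0.43
1 - F = 0.73
K = 10 * 0.43 / 0.73
= 5.89


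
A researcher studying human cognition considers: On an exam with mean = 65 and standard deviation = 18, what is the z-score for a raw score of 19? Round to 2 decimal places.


z = (X - mu) / sigma
= (19 - 65) / 18
= -46 / 18
= -2.56


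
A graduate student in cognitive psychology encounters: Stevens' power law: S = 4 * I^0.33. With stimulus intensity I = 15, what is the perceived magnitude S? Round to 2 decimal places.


S = 4 * 15^0.33
15^0.33 = 2.4441
S = 4 * 2.4441
= 9.78


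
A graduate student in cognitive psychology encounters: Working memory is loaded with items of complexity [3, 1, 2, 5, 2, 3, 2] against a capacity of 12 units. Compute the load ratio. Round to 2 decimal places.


Total complexity = 3 + 1 + 2 + 5 + 2 + 3 + 2 = 18
Load = total / capacity = 18 / 12
= 1.50


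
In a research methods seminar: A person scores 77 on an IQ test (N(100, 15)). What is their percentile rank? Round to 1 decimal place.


z = (IQ - mean) / SD
z = (77 - 100) / 15 = -1.5333
Percentile = Phi(-1.5333) * 100
Phi(-1.5333) = 0.062601
= 6.3


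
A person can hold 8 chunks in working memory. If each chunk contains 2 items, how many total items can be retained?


Total items = chunks * items_per_chunk
= 8 * 2
= 16


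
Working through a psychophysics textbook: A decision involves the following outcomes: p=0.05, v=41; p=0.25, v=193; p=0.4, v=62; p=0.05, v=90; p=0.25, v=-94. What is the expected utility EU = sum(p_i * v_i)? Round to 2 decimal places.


EU = sum(p_i * v_i)
0.05 * 41 = 2.05
0.25 * 193 = 48.25
0.4 * 62 = 24.8
0.05 * 90 = 4.5
0.25 * -94 = -23.5
EU = 2.05 + 48.25 + 24.8 + 4.5 + -23.5
= 56.10


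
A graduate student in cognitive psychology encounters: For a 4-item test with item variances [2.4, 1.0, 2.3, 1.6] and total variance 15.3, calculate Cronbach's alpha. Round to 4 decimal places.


alpha = (k/(k-1)) * (1 - sum(s_i^2)/s_total^2)
sum(item variances) = 7.3
k/(k-1) = 4/3 = 1.333333
1 - 7.3/15.3 = 1 - 0.477124 = 0.522876
alpha = 1.333333 * 0.522876
= 0.6972


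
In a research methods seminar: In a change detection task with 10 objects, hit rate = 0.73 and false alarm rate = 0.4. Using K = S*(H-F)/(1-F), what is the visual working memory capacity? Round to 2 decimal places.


K = S * (H - F) / (1 - F)
H - F = 0.33
1 - F = 0.6
K = 10 * 0.33 / 0.6
= 5.50


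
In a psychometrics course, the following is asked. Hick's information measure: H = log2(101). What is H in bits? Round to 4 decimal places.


H = log2(n)
H = log2(101)
= 6.6582


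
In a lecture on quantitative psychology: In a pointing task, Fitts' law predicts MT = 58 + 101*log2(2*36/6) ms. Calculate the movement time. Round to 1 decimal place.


MT = 58 + 101 * log2(2*36/6)
2D/W = 12.0
log2(12.0) = 3.585
MT = 58 + 101 * 3.585
= 420.1 ms


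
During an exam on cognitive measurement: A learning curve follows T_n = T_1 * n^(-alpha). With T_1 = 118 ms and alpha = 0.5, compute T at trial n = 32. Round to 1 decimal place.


T_n = 118 * 32^(-0.5)
32^(-0.5) = 0.176777
T_n = 118 * 0.176777
= 20.9 ms


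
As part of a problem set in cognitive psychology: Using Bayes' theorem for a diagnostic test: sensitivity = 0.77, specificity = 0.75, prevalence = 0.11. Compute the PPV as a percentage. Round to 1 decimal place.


PPV = (sens * prev) / (sens * prev + (1-spec) * (1-prev))
Numerator = 0.77 * 0.11 = 0.0847
P(positive and no disease) = (1 - spec) * (1 - prev) = (1 - 0.75) * (1 - 0.11) = 0.2225
Denominator = 0.0847 + 0.2225 = 0.3072
PPV = 0.0847 / 0.3072 = 0.275716
As percentage = 27.6


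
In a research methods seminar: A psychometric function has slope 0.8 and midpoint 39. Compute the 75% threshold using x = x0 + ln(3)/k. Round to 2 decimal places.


At P = 0.75: 0.75 = 1/(1 + e^(-k*(x-x0)))
Solving: e^(-k*(x-x0)) = 1/3
x = x0 + ln(3)/k
ln(3) = 1.0986
x = 39 + 1.0986/0.8
= 39 + 1.3732
= 40.37


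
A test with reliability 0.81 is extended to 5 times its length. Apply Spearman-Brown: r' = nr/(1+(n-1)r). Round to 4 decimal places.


r_new = n*r / (1 + (n-1)*r)
Numerator = 5 * 0.81 = 4.05
Denominator = 1 + 4 * 0.81 = 4.24
r_new = 4.05 / 4.24
= 0.9552


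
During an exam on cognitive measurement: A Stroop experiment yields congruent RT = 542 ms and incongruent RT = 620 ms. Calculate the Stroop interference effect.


Stroop effect = RT(incongruent) - RT(congruent)
= 620 - 542
= 78 ms


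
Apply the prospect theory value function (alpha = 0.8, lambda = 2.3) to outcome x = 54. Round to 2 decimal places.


Since x = 54 >= 0, use v(x) = x^0.8
54^0.8 = 24.3173
v(54) = 24.32


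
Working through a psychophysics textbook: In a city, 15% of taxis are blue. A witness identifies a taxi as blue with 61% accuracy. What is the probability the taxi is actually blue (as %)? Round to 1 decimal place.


P(blue | says blue) = P(says blue | blue)*P(blue) / [P(says blue | blue)*P(blue) + P(says blue | not blue)*P(not blue)]
Numerator = 0.61 * 0.15 = 0.0915
False identification = 0.39 * 0.85 = 0.3315
P = 0.0915 / (0.0915 + 0.3315)
= 0.0915 / 0.423
As percentage = 21.6


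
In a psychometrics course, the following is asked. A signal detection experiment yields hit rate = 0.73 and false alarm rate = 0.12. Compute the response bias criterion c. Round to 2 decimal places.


c = -0.5 * (z(HR) + z(FAR))
z(0.73) = 0.6128
z(0.12) = -1.175
c = -0.5 * (0.6128 + -1.175)
= -0.5 * -0.5622
= 0.28


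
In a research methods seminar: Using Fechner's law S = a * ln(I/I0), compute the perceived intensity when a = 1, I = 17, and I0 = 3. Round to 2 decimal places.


S = 1 * ln(17/3)
I/I0 = 5.666667
ln(5.666667) = 1.7346
S = 1 * 1.7346
= 1.73


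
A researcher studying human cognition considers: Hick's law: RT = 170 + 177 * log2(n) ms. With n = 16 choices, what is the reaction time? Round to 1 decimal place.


RT = 170 + 177 * log2(16)
log2(16) = 4.0
RT = 170 + 177 * 4.0
= 170 + 708.0
= 878.0 ms


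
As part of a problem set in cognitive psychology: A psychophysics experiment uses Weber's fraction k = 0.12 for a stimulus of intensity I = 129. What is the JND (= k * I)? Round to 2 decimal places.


JND = k * I
JND = 0.12 * 129
= 15.48


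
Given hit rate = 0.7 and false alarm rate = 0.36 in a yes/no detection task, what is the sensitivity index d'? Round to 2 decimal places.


d' = z(HR) - z(FAR)
z(0.7) = 0.5244
z(0.36) = -0.3585
d' = 0.5244 - -0.3585
= 0.88


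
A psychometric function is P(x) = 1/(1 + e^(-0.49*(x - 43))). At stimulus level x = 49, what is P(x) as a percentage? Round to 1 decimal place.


P(x) = 1/(1 + e^(-0.49*(49 - 43)))
Exponent = -0.49 * 6 = -2.94
e^(-2.94) = 0.052866
P = 1/(1 + 0.052866) = 0.949788
Percentage = 95.0


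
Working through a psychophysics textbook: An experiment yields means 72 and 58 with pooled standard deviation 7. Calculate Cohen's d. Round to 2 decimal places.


Cohen's d = (M1 - M2) / S_pooled
= (72 - 58) / 7
= 14 / 7
= 2.00


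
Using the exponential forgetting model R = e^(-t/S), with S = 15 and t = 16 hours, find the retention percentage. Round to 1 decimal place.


R = e^(-t/S)
-t/S = -16/15 = -1.066667
R = e^(-1.066667) = 0.344154
Percentage = 0.344154 * 100
= 34.4


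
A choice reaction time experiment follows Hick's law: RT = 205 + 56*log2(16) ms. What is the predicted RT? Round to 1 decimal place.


RT = 205 + 56 * log2(16)
log2(16) = 4.0
RT = 205 + 56 * 4.0
= 205 + 224.0
= 429.0 ms


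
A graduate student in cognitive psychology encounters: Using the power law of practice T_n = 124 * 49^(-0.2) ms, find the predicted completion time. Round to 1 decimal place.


T_n = 124 * 49^(-0.2)
49^(-0.2) = 0.459157
T_n = 124 * 0.459157
= 56.9 ms


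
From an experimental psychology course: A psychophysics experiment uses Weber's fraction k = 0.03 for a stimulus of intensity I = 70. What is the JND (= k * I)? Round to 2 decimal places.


JND = k * I
JND = 0.03 * 70
= 2.10


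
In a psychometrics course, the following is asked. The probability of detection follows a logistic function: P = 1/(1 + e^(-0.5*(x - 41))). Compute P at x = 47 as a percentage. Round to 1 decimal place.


P(x) = 1/(1 + e^(-0.5*(47 - 41)))
Exponent = -0.5 * 6 = -3.0
e^(-3.0) = 0.049787
P = 1/(1 + 0.049787) = 0.952574
Percentage = 95.3


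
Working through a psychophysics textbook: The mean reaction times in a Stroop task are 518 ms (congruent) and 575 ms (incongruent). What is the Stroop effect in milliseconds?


Stroop effect = RT(incongruent) - RT(congruent)
= 575 - 518
= 57 ms


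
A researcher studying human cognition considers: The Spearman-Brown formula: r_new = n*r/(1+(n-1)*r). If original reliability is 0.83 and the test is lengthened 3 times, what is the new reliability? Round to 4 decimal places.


r_new = n*r / (1 + (n-1)*r)
Numerator = 3 * 0.83 = 2.49
Denominator = 1 + 2 * 0.83 = 2.66
r_new = 2.49 / 2.66
= 0.9361


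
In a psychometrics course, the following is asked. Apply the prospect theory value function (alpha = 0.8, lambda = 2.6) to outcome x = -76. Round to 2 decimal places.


Since x = -76 < 0, use v(x) = -lambda*(-x)^alpha
(-x) = 76
76^0.8 = 31.9632
v(-76) = -2.6 * 31.9632
= -83.10


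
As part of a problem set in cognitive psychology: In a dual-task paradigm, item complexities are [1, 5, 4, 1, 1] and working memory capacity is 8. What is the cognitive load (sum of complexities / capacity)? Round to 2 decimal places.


Total complexity = 1 + 5 + 4 + 1 + 1 = 12
Load = total / capacity = 12 / 8
= 1.50


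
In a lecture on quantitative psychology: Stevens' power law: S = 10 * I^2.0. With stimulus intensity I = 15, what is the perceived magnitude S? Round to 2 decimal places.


S = 10 * 15^2.0
15^2.0 = 225.0
S = 10 * 225.0
= 2250.00


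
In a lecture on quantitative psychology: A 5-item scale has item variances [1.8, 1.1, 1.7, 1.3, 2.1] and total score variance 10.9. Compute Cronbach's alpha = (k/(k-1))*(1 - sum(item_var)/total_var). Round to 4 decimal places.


alpha = (k/(k-1)) * (1 - sum(s_i^2)/s_total^2)
sum(item variances) = 8.0
k/(k-1) = 5/4 = 1.25
1 - 8.0/10.9 = 1 - 0.733945 = 0.266055
alpha = 1.25 * 0.266055
= 0.3326


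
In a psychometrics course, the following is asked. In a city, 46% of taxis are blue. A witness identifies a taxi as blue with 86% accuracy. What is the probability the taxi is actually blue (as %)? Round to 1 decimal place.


P(blue | says blue) = P(says blue | blue)*P(blue) / [P(says blue | blue)*P(blue) + P(says blue | not blue)*P(not blue)]
Numerator = 0.86 * 0.46 = 0.3956
False identification = 0.14 * 0.54 = 0.0756
P = 0.3956 / (0.3956 + 0.0756)
= 0.3956 / 0.4712
As percentage = 84.0


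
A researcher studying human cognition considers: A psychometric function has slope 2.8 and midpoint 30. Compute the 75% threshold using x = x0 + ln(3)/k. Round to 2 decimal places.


At P = 0.75: 0.75 = 1/(1 + e^(-k*(x-x0)))
Solving: e^(-k*(x-x0)) = 1/3
x = x0 + ln(3)/k
ln(3) = 1.0986
x = 30 + 1.0986/2.8
= 30 + 0.3924
= 30.39


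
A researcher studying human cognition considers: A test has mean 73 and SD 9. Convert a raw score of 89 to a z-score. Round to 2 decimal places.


z = (X - mu) / sigma
= (89 - 73) / 9
= 16 / 9
= 1.78


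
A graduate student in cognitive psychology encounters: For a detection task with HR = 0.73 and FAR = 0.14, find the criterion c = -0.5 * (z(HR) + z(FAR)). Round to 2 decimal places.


c = -0.5 * (z(HR) + z(FAR))
z(0.73) = 0.6128
z(0.14) = -1.0803
c = -0.5 * (0.6128 + -1.0803)
= -0.5 * -0.4675
= 0.23


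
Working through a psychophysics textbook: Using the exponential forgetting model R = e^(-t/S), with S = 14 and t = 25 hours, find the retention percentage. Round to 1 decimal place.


R = e^(-t/S)
-t/S = -25/14 = -1.785714
R = e^(-1.785714) = 0.167677
Percentage = 0.167677 * 100
= 16.8


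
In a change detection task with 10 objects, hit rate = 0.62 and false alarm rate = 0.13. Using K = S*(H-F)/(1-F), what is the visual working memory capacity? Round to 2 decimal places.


K = S * (H - F) / (1 - F)
H - F = 0.49
1 - F = 0.87
K = 10 * 0.49 / 0.87
= 5.63


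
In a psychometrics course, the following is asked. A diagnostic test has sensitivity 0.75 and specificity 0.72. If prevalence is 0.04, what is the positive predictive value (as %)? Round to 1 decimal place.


PPV = (sens * prev) / (sens * prev + (1-spec) * (1-prev))
Numerator = 0.75 * 0.04 = 0.03
P(positive and no disease) = (1 - spec) * (1 - prev) = (1 - 0.72) * (1 - 0.04) = 0.2688
Denominator = 0.03 + 0.2688 = 0.2988
PPV = 0.03 / 0.2988 = 0.100402
As percentage = 10.0


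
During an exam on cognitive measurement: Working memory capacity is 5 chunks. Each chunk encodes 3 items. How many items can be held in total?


Total items = chunks * items_per_chunk
= 5 * 3
= 15


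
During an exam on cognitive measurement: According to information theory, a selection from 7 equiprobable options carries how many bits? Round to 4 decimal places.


H = log2(n)
H = log2(7)
= 2.8074


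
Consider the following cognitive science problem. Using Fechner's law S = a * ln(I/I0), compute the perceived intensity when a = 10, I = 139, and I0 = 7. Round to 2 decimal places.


S = 10 * ln(139/7)
I/I0 = 19.857143
ln(19.857143) = 2.9886
S = 10 * 2.9886
= 29.89


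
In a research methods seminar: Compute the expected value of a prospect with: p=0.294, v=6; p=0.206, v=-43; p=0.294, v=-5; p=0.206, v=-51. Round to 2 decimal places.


EU = sum(p_i * v_i)
0.294 * 6 = 1.764
0.206 * -43 = -8.858
0.294 * -5 = -1.47
0.206 * -51 = -10.506
EU = 1.764 + -8.858 + -1.47 + -10.506
= -19.07


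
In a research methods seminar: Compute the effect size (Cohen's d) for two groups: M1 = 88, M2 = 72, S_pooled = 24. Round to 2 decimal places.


Cohen's d = (M1 - M2) / S_pooled
= (88 - 72) / 24
= 16 / 24
= 0.67


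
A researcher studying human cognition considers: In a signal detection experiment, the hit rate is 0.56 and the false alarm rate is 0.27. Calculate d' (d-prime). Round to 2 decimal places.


d' = z(HR) - z(FAR)
z(0.56) = 0.151
z(0.27) = -0.6128
d' = 0.151 - -0.6128
= 0.76


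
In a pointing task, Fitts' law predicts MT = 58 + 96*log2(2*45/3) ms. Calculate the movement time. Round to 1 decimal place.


MT = 58 + 96 * log2(2*45/3)
2D/W = 30.0
log2(30.0) = 4.9069
MT = 58 + 96 * 4.9069
= 529.1 ms


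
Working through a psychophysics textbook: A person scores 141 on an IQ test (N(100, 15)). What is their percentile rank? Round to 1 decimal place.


z = (IQ - mean) / SD
z = (141 - 100) / 15 = 2.7333
Percentile = Phi(2.7333) * 100
Phi(2.7333) = 0.996865
= 99.7


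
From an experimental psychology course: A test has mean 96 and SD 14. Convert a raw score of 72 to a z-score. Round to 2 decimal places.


z = (X - mu) / sigma
= (72 - 96) / 14
= -24 / 14
= -1.71


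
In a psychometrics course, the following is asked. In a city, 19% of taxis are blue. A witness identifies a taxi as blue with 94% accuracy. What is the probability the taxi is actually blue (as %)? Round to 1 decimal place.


P(blue | says blue) = P(says blue | blue)*P(blue) / [P(says blue | blue)*P(blue) + P(says blue | not blue)*P(not blue)]
Numerator = 0.94 * 0.19 = 0.1786
False identification = 0.06 * 0.81 = 0.0486
P = 0.1786 / (0.1786 + 0.0486)
= 0.1786 / 0.2272
As percentage = 78.6


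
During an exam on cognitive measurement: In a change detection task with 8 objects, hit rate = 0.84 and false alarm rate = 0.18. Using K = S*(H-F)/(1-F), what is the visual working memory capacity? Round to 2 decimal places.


K = S * (H - F) / (1 - F)
H - F = 0.66
1 - F = 0.82
K = 8 * 0.66 / 0.82
= 6.44


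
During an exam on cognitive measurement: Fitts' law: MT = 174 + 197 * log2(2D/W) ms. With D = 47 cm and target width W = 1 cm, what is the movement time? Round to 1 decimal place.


MT = 174 + 197 * log2(2*47/1)
2D/W = 94.0
log2(94.0) = 6.5546
MT = 174 + 197 * 6.5546
= 1465.3 ms


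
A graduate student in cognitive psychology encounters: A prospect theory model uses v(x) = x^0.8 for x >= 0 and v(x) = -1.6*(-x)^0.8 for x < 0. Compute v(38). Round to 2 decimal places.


Since x = 38 >= 0, use v(x) = x^0.8
38^0.8 = 18.3581
v(38) = 18.36


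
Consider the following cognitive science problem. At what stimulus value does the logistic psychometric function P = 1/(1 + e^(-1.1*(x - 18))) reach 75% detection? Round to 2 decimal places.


At P = 0.75: 0.75 = 1/(1 + e^(-k*(x-x0)))
Solving: e^(-k*(x-x0)) = 1/3
x = x0 + ln(3)/k
ln(3) = 1.0986
x = 18 + 1.0986/1.1
= 18 + 0.9987
= 19.00


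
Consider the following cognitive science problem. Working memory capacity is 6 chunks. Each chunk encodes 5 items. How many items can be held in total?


Total items = chunks * items_per_chunk
= 6 * 5
= 30


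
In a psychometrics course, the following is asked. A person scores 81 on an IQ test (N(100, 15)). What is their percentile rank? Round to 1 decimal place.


z = (IQ - mean) / SD
z = (81 - 100) / 15 = -1.2667
Percentile = Phi(-1.2667) * 100
Phi(-1.2667) = 0.102631
= 10.3


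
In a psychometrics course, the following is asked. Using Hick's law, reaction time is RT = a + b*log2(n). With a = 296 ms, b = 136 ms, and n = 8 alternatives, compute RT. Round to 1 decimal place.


RT = 296 + 136 * log2(8)
log2(8) = 3.0
RT = 296 + 136 * 3.0
= 296 + 408.0
= 704.0 ms


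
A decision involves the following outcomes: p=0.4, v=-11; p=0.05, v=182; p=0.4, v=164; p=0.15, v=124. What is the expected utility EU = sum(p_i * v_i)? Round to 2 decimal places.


EU = sum(p_i * v_i)
0.4 * -11 = -4.4
0.05 * 182 = 9.1
0.4 * 164 = 65.6
0.15 * 124 = 18.6
EU = -4.4 + 9.1 + 65.6 + 18.6
= 88.90
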